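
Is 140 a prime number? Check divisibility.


140 / 2 = 70 (exact division)
140 is NOT prime.

No, 140 is not prime


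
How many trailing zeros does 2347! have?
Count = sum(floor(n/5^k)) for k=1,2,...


floor(2347/5) = 469
floor(2347/25) = 93
floor(2347/125) = 18
floor(2347/625) = 3
Total = 583

583 trailing zeros


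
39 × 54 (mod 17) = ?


39 × 54 = 2106
2106 mod 17 = 15


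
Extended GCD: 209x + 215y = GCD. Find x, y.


Tabular extended Euclidean (each row: r = 209*s + 215*t):
r=209, s=1, t=0
r=215, s=0, t=1
q=0: r=209, s=1, t=0   [209*(1) + 215*(0) = 209]
q=1: r=6, s=-1, t=1   [209*(-1) + 215*(1) = 6]
q=34: r=5, s=35, t=-34   [209*(35) + 215*(-34) = 5]
q=1: r=1, s=-36, t=35   [209*(-36) + 215*(35) = 1]
q=5: r=0, s=215, t=-209   [209*(215) + 215*(-209) = 0]
GCD = 1; from the row with r=1: x=-36, y=35
Check: 209*(-36) + 215*(35) = -7524 + 7525 = 1

GCD = 1, x = -36, y = 35


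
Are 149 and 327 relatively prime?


Euclidean algorithm:
327 = 2 * 149 + 29
149 = 5 * 29 + 4
29 = 7 * 4 + 1
4 = 4 * 1 + 0
GCD(149, 327) = 1

Yes, coprime (GCD = 1)


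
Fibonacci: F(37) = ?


Sequence: 1, 1, 2, 3, 5, 8, 13, 21, 34, 55, 89, 144, 233, 377, 610, 987, 1597, 2584, 4181, 6765, 10946, 17711, 28657, 46368, 75025, 121393, 196418, 317811, 514229, 832040, 1346269, 2178309, 3524578, 5702887, 9227465, 14930352, 24157817
F(37) = 24157817


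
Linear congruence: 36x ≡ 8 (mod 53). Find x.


GCD(36, 53) = 1, unique solution
a^(-1) mod 53 = 28
x = 28 * 8 mod 53 = 12

x ≡ 12 (mod 53)


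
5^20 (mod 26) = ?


5^1 mod 26 = 5
5^2 mod 26 = 25
5^3 mod 26 = 21
5^4 mod 26 = 1
5^5 mod 26 = 5
5^6 mod 26 = 25
5^7 mod 26 = 21
5^8 mod 26 = 1
5^9 mod 26 = 5
5^10 mod 26 = 25
5^11 mod 26 = 21
5^12 mod 26 = 1
5^13 mod 26 = 5
5^14 mod 26 = 25
5^15 mod 26 = 21
5^16 mod 26 = 1
5^17 mod 26 = 5
5^18 mod 26 = 25
5^19 mod 26 = 21
5^20 mod 26 = 1


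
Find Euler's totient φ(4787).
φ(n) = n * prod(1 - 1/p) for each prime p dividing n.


4787 = 4787
Prime factors: 4787
φ(4787) = 4787 × (1-1/4787)
= 4787 × 4786/4787 = 4786

φ(4787) = 4786


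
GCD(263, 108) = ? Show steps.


263 = 2 * 108 + 47
108 = 2 * 47 + 14
47 = 3 * 14 + 5
14 = 2 * 5 + 4
5 = 1 * 4 + 1
4 = 4 * 1 + 0
GCD = 1


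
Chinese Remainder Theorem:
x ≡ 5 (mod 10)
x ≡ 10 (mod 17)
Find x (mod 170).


M = 10*17 = 170
M1 = M/10 = 17, M2 = M/17 = 10
M1^(-1) mod 10 = 3, M2^(-1) mod 17 = 12
x = 5*17*3 + 10*10*12 = 1455
1455 mod 170 = 95
Check: 95 mod 10 = 5 ✓, 95 mod 17 = 10 ✓

x ≡ 95 (mod 170)


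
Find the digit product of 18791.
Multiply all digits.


1 × 8 × 7 × 9 × 1 = 504


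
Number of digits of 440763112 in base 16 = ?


440763112 in base 16 = 1A4582E8
Number of digits = 8

8 digits (base 16)


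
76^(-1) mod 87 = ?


Use the extended Euclidean algorithm on (87, 76); each row r = 87*s + 76*t:
r=87, s=1, t=0
r=76, s=0, t=1
q=1: r=11, s=1, t=-1   [87*(1) + 76*(-1) = 11]
q=6: r=10, s=-6, t=7   [87*(-6) + 76*(7) = 10]
q=1: r=1, s=7, t=-8   [87*(7) + 76*(-8) = 1]
q=10: r=0, s=-76, t=87   [87*(-76) + 76*(87) = 0]
GCD = 1 with t = -8, so 76*(-8) ≡ 1 (mod 87)
Inverse = -8 mod 87 = 79
Check: 76 * 79 = 6004 ≡ 1 (mod 87)

76^(-1) ≡ 79 (mod 87)


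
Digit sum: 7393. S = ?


7 + 3 + 9 + 3 = 22


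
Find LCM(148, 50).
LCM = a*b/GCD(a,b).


GCD(148, 50) = 2
LCM = 148*50/2 = 7400/2 = 3700

LCM = 3700


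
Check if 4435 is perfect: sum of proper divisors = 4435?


Proper divisors of 4435: 1, 5, 887
Sum = 1 + 5 + 887 = 893

No, 4435 is not perfect (893 ≠ 4435)


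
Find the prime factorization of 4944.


4944 / 2 = 2472
2472 / 2 = 1236
1236 / 2 = 618
618 / 2 = 309
309 / 3 = 103
103 / 103 = 1
4944 = 2^4 × 3 × 103


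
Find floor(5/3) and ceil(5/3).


5/3 = 1.6667
floor = 1
ceil = 2

floor = 1, ceil = 2


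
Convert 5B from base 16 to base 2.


5B (base 16) = 91 (decimal)
91 (decimal) = 1011011 (base 2)


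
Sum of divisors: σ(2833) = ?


Divisors of 2833: 1, 2833
Sum = 1 + 2833 = 2834

σ(2833) = 2834


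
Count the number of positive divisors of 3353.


3353 = 7^1 × 479^1
d(3353) = (1+1) × (1+1) = 4

4 divisors


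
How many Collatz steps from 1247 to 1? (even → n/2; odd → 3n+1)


1247 → 3742 → 1871 → 5614 → 2807 → 8422 → 4211 → 12634 → 6317 → 18952 → 9476 → 4738 → 2369 → 7108 → 3554 → 1777 → 5332 → 2666 → 1333 → 4000 → 2000 → 1000 → 500 → 250 → 125 → 376 → 188 → 94 → 47 → 142 → 71 → 214 → 107 → 322 → 161 → 484 → 242 → 121 → 364 → 182 → 91 → 274 → 137 → 412 → 206 → 103 → 310 → 155 → 466 → 233 → 700 → 350 → 175 → 526 → 263 → 790 → 395 → 1186 → 593 → 1780 → 890 → 445 → 1336 → 668 → 334 → 167 → 502 → 251 → 754 → 377 → 1132 → 566 → 283 → 850 → 425 → 1276 → 638 → 319 → 958 → 479 → 1438 → 719 → 2158 → 1079 → 3238 → 1619 → 4858 → 2429 → 7288 → 3644 → 1822 → 911 → 2734 → 1367 → 4102 → 2051 → 6154 → 3077 → 9232 → 4616 → 2308 → 1154 → 577 → 1732 → 866 → 433 → 1300 → 650 → 325 → 976 → 488 → 244 → 122 → 61 → 184 → 92 → 46 → 23 → 70 → 35 → 106 → 53 → 160 → 80 → 40 → 20 → 10 → 5 → 16 → 8 → 4 → 2 → 1
Total steps = 132

132 steps


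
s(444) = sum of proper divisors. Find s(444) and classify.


Proper divisors: 1, 2, 3, 4, 6, 12, 37, 74, 111, 148, 222
Sum = 1 + 2 + 3 + 4 + 6 + 12 + 37 + 74 + 111 + 148 + 222 = 620
620 > 444 → abundant

s(444) = 620 (abundant)


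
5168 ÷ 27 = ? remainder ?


5168 = 27 * 191 + 11
Check: 5157 + 11 = 5168

q = 191, r = 11


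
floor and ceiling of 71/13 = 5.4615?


71/13 = 5.4615
floor = 5
ceil = 6

floor = 5, ceil = 6


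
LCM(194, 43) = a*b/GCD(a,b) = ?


GCD(194, 43) = 1
LCM = 194*43/1 = 8342/1 = 8342

LCM = 8342


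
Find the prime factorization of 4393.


4393 / 23 = 191
191 / 191 = 1
4393 = 23 × 191


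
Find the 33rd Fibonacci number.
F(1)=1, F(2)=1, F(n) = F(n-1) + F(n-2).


Sequence: 1, 1, 2, 3, 5, 8, 13, 21, 34, 55, 89, 144, 233, 377, 610, 987, 1597, 2584, 4181, 6765, 10946, 17711, 28657, 46368, 75025, 121393, 196418, 317811, 514229, 832040, 1346269, 2178309, 3524578
F(33) = 3524578


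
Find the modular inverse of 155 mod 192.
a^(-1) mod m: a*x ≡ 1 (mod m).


Use the extended Euclidean algorithm on (192, 155); each row r = 192*s + 155*t:
r=192, s=1, t=0
r=155, s=0, t=1
q=1: r=37, s=1, t=-1   [192*(1) + 155*(-1) = 37]
q=4: r=7, s=-4, t=5   [192*(-4) + 155*(5) = 7]
q=5: r=2, s=21, t=-26   [192*(21) + 155*(-26) = 2]
q=3: r=1, s=-67, t=83   [192*(-67) + 155*(83) = 1]
q=2: r=0, s=155, t=-192   [192*(155) + 155*(-192) = 0]
GCD = 1 with t = 83, so 155*(83) ≡ 1 (mod 192)
Inverse = 83 mod 192 = 83
Check: 155 * 83 = 12865 ≡ 1 (mod 192)

155^(-1) ≡ 83 (mod 192)


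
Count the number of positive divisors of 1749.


1749 = 3^1 × 11^1 × 53^1
d(1749) = (1+1) × (1+1) × (1+1) = 8

8 divisors


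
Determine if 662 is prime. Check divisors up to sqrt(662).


662 / 2 = 331 (exact division)
662 is NOT prime.

No, 662 is not prime


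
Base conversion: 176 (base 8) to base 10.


176 (base 8) = 126 (decimal)
126 (decimal) = 126 (base 10)


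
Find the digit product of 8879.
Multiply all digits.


8 × 8 × 7 × 9 = 4032


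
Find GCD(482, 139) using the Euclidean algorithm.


482 = 3 * 139 + 65
139 = 2 * 65 + 9
65 = 7 * 9 + 2
9 = 4 * 2 + 1
2 = 2 * 1 + 0
GCD = 1


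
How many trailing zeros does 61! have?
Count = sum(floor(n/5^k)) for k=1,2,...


floor(61/5) = 12
floor(61/25) = 2
Total = 14

14 trailing zeros


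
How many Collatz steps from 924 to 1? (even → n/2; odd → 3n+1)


924 → 462 → 231 → 694 → 347 → 1042 → 521 → 1564 → 782 → 391 → 1174 → 587 → 1762 → 881 → 2644 → 1322 → 661 → 1984 → 992 → 496 → 248 → 124 → 62 → 31 → 94 → 47 → 142 → 71 → 214 → 107 → 322 → 161 → 484 → 242 → 121 → 364 → 182 → 91 → 274 → 137 → 412 → 206 → 103 → 310 → 155 → 466 → 233 → 700 → 350 → 175 → 526 → 263 → 790 → 395 → 1186 → 593 → 1780 → 890 → 445 → 1336 → 668 → 334 → 167 → 502 → 251 → 754 → 377 → 1132 → 566 → 283 → 850 → 425 → 1276 → 638 → 319 → 958 → 479 → 1438 → 719 → 2158 → 1079 → 3238 → 1619 → 4858 → 2429 → 7288 → 3644 → 1822 → 911 → 2734 → 1367 → 4102 → 2051 → 6154 → 3077 → 9232 → 4616 → 2308 → 1154 → 577 → 1732 → 866 → 433 → 1300 → 650 → 325 → 976 → 488 → 244 → 122 → 61 → 184 → 92 → 46 → 23 → 70 → 35 → 106 → 53 → 160 → 80 → 40 → 20 → 10 → 5 → 16 → 8 → 4 → 2 → 1
Total steps = 129

129 steps


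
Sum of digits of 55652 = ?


5 + 5 + 6 + 5 + 2 = 23


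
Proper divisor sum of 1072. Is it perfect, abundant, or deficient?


Proper divisors: 1, 2, 4, 8, 16, 67, 134, 268, 536
Sum = 1 + 2 + 4 + 8 + 16 + 67 + 134 + 268 + 536 = 1036
1036 < 1072 → deficient

s(1072) = 1036 (deficient)


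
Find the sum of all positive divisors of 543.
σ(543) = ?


Divisors of 543: 1, 3, 181, 543
Sum = 1 + 3 + 181 + 543 = 728

σ(543) = 728


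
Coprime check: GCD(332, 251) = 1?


Euclidean algorithm:
332 = 1 * 251 + 81
251 = 3 * 81 + 8
81 = 10 * 8 + 1
8 = 8 * 1 + 0
GCD(332, 251) = 1

Yes, coprime (GCD = 1)


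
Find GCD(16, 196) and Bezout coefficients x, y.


Tabular extended Euclidean (each row: r = 16*s + 196*t):
r=16, s=1, t=0
r=196, s=0, t=1
q=0: r=16, s=1, t=0   [16*(1) + 196*(0) = 16]
q=12: r=4, s=-12, t=1   [16*(-12) + 196*(1) = 4]
q=4: r=0, s=49, t=-4   [16*(49) + 196*(-4) = 0]
GCD = 4; from the row with r=4: x=-12, y=1
Check: 16*(-12) + 196*(1) = -192 + 196 = 4

GCD = 4, x = -12, y = 1


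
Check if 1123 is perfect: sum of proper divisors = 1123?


Proper divisors of 1123: 1
Sum = 1 = 1

No, 1123 is not perfect (1 ≠ 1123)


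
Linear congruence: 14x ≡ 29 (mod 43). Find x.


GCD(14, 43) = 1, unique solution
a^(-1) mod 43 = 40
x = 40 * 29 mod 43 = 42

x ≡ 42 (mod 43)


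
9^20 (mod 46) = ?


9^1 mod 46 = 9
9^2 mod 46 = 35
9^3 mod 46 = 39
9^4 mod 46 = 29
9^5 mod 46 = 31
9^6 mod 46 = 3
9^7 mod 46 = 27
9^8 mod 46 = 13
9^9 mod 46 = 25
9^10 mod 46 = 41
9^11 mod 46 = 1
9^12 mod 46 = 9
9^13 mod 46 = 35
9^14 mod 46 = 39
9^15 mod 46 = 29
9^16 mod 46 = 31
9^17 mod 46 = 3
9^18 mod 46 = 27
9^19 mod 46 = 13
9^20 mod 46 = 25


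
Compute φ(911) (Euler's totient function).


911 = 911
Prime factors: 911
φ(911) = 911 × (1-1/911)
= 911 × 910/911 = 910

φ(911) = 910


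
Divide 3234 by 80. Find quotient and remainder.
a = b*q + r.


3234 = 80 * 40 + 34
Check: 3200 + 34 = 3234

q = 40, r = 34


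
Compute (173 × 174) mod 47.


173 × 174 = 30102
30102 mod 47 = 22


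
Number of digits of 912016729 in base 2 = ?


912016729 in base 2 = 110110010111000100010101011001
Number of digits = 30

30 digits (base 2)


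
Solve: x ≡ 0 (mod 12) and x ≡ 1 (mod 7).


M = 12*7 = 84
M1 = M/12 = 7, M2 = M/7 = 12
M1^(-1) mod 12 = 7, M2^(-1) mod 7 = 3
x = 0*7*7 + 1*12*3 = 36
36 mod 84 = 36
Check: 36 mod 12 = 0 ✓, 36 mod 7 = 1 ✓

x ≡ 36 (mod 84)


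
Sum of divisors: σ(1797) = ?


Divisors of 1797: 1, 3, 599, 1797
Sum = 1 + 3 + 599 + 1797 = 2400

σ(1797) = 2400


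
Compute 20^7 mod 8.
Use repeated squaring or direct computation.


20^1 mod 8 = 4
20^2 mod 8 = 0
20^3 mod 8 = 0
20^4 mod 8 = 0
20^5 mod 8 = 0
20^6 mod 8 = 0
20^7 mod 8 = 0


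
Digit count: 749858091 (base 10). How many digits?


749858091 has 9 digits in base 10
floor(log10(749858091)) + 1 = floor(8.8750) + 1 = 9

9 digits (base 10)


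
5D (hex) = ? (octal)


5D (base 16) = 93 (decimal)
93 (decimal) = 135 (base 8)


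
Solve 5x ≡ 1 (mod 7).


GCD(5, 7) = 1, unique solution
a^(-1) mod 7 = 3
x = 3 * 1 mod 7 = 3

x ≡ 3 (mod 7)


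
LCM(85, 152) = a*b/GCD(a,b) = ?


GCD(85, 152) = 1
LCM = 85*152/1 = 12920/1 = 12920

LCM = 12920


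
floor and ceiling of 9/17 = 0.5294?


9/17 = 0.5294
floor = 0
ceil = 1

floor = 0, ceil = 1


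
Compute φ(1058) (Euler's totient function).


1058 = 2 × 23^2
Prime factors: 2, 23
φ(1058) = 1058 × (1-1/2) × (1-1/23)
= 1058 × 1/2 × 22/23 = 506

φ(1058) = 506


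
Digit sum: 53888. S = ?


5 + 3 + 8 + 8 + 8 = 32


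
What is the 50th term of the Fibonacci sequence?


Sequence: 1, 1, 2, 3, 5, 8, 13, 21, 34, 55, 89, 144, 233, 377, 610, 987, 1597, 2584, 4181, 6765, 10946, 17711, 28657, 46368, 75025, 121393, 196418, 317811, 514229, 832040, 1346269, 2178309, 3524578, 5702887, 9227465, 14930352, 24157817, 39088169, 63245986, 102334155, 165580141, 267914296, 433494437, 701408733, 1134903170, 1836311903, 2971215073, 4807526976, 7778742049, 12586269025
F(50) = 12586269025


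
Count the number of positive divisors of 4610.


4610 = 2^1 × 5^1 × 461^1
d(4610) = (1+1) × (1+1) × (1+1) = 8

8 divisors


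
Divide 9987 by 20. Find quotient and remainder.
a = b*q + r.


9987 = 20 * 499 + 7
Check: 9980 + 7 = 9987

q = 499, r = 7


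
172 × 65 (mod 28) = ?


172 × 65 = 11180
11180 mod 28 = 8


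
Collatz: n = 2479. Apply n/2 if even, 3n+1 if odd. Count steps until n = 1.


2479 → 7438 → 3719 → 11158 → 5579 → 16738 → 8369 → 25108 → 12554 → 6277 → 18832 → 9416 → 4708 → 2354 → 1177 → 3532 → 1766 → 883 → 2650 → 1325 → 3976 → 1988 → 994 → 497 → 1492 → 746 → 373 → 1120 → 560 → 280 → 140 → 70 → 35 → 106 → 53 → 160 → 80 → 40 → 20 → 10 → 5 → 16 → 8 → 4 → 2 → 1
Total steps = 45

45 steps


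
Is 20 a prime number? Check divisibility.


20 / 2 = 10 (exact division)
20 is NOT prime.

No, 20 is not prime


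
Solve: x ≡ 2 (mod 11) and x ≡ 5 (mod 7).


M = 11*7 = 77
M1 = M/11 = 7, M2 = M/7 = 11
M1^(-1) mod 11 = 8, M2^(-1) mod 7 = 2
x = 2*7*8 + 5*11*2 = 222
222 mod 77 = 68
Check: 68 mod 11 = 2 ✓, 68 mod 7 = 5 ✓

x ≡ 68 (mod 77)


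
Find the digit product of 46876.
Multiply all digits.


4 × 6 × 8 × 7 × 6 = 8064


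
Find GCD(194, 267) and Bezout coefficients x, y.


Tabular extended Euclidean (each row: r = 194*s + 267*t):
r=194, s=1, t=0
r=267, s=0, t=1
q=0: r=194, s=1, t=0   [194*(1) + 267*(0) = 194]
q=1: r=73, s=-1, t=1   [194*(-1) + 267*(1) = 73]
q=2: r=48, s=3, t=-2   [194*(3) + 267*(-2) = 48]
q=1: r=25, s=-4, t=3   [194*(-4) + 267*(3) = 25]
q=1: r=23, s=7, t=-5   [194*(7) + 267*(-5) = 23]
q=1: r=2, s=-11, t=8   [194*(-11) + 267*(8) = 2]
q=11: r=1, s=128, t=-93   [194*(128) + 267*(-93) = 1]
q=2: r=0, s=-267, t=194   [194*(-267) + 267*(194) = 0]
GCD = 1; from the row with r=1: x=128, y=-93
Check: 194*(128) + 267*(-93) = 24832 - 24831 = 1

GCD = 1, x = 128, y = -93


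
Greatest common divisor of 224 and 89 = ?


224 = 2 * 89 + 46
89 = 1 * 46 + 43
46 = 1 * 43 + 3
43 = 14 * 3 + 1
3 = 3 * 1 + 0
GCD = 1


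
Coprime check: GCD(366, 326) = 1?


Euclidean algorithm:
366 = 1 * 326 + 40
326 = 8 * 40 + 6
40 = 6 * 6 + 4
6 = 1 * 4 + 2
4 = 2 * 2 + 0
GCD(366, 326) = 2

No, not coprime (GCD = 2)


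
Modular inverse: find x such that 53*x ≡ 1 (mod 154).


Use the extended Euclidean algorithm on (154, 53); each row r = 154*s + 53*t:
r=154, s=1, t=0
r=53, s=0, t=1
q=2: r=48, s=1, t=-2   [154*(1) + 53*(-2) = 48]
q=1: r=5, s=-1, t=3   [154*(-1) + 53*(3) = 5]
q=9: r=3, s=10, t=-29   [154*(10) + 53*(-29) = 3]
q=1: r=2, s=-11, t=32   [154*(-11) + 53*(32) = 2]
q=1: r=1, s=21, t=-61   [154*(21) + 53*(-61) = 1]
q=2: r=0, s=-53, t=154   [154*(-53) + 53*(154) = 0]
GCD = 1 with t = -61, so 53*(-61) ≡ 1 (mod 154)
Inverse = -61 mod 154 = 93
Check: 53 * 93 = 4929 ≡ 1 (mod 154)

53^(-1) ≡ 93 (mod 154)


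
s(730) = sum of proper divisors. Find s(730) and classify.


Proper divisors: 1, 2, 5, 10, 73, 146, 365
Sum = 1 + 2 + 5 + 10 + 73 + 146 + 365 = 602
602 < 730 → deficient

s(730) = 602 (deficient)


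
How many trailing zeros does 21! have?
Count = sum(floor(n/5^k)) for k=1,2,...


floor(21/5) = 4
Total = 4

4 trailing zeros


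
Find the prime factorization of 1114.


1114 / 2 = 557
557 / 557 = 1
1114 = 2 × 557


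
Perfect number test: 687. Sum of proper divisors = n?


Proper divisors of 687: 1, 3, 229
Sum = 1 + 3 + 229 = 233

No, 687 is not perfect (233 ≠ 687)


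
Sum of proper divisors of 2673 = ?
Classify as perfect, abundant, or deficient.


Proper divisors: 1, 3, 9, 11, 27, 33, 81, 99, 243, 297, 891
Sum = 1 + 3 + 9 + 11 + 27 + 33 + 81 + 99 + 243 + 297 + 891 = 1695
1695 < 2673 → deficient

s(2673) = 1695 (deficient)


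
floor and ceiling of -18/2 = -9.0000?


-18/2 = -9.0000
floor = -9
ceil = -9

floor = -9, ceil = -9


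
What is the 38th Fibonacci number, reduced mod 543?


F(k) mod 543 for k=1..38:
1, 1, 2, 3, 5, 8, 13, 21, 34, 55, 89, 144, 233, 377, 67, 444, 511, 412, 380, 249, 86, 335, 421, 213, 91, 304, 395, 156, 8, 164, 172, 336, 508, 301, 266, 24, 290, 314
F(38) mod 543 = 314


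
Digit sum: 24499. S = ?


2 + 4 + 4 + 9 + 9 = 28


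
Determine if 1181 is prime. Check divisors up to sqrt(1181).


Check divisors up to sqrt(1181) = 34.3657
No divisors found.
1181 is prime.

Yes, 1181 is prime


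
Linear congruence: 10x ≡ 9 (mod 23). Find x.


GCD(10, 23) = 1, unique solution
a^(-1) mod 23 = 7
x = 7 * 9 mod 23 = 17

x ≡ 17 (mod 23)


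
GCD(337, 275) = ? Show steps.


337 = 1 * 275 + 62
275 = 4 * 62 + 27
62 = 2 * 27 + 8
27 = 3 * 8 + 3
8 = 2 * 3 + 2
3 = 1 * 2 + 1
2 = 2 * 1 + 0
GCD = 1


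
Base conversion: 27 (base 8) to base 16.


27 (base 8) = 23 (decimal)
23 (decimal) = 17 (base 16)


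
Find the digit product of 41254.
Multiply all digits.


4 × 1 × 2 × 5 × 4 = 160


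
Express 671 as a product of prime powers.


671 / 11 = 61
61 / 61 = 1
671 = 11 × 61


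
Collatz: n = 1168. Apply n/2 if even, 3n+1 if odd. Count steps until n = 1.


1168 → 584 → 292 → 146 → 73 → 220 → 110 → 55 → 166 → 83 → 250 → 125 → 376 → 188 → 94 → 47 → 142 → 71 → 214 → 107 → 322 → 161 → 484 → 242 → 121 → 364 → 182 → 91 → 274 → 137 → 412 → 206 → 103 → 310 → 155 → 466 → 233 → 700 → 350 → 175 → 526 → 263 → 790 → 395 → 1186 → 593 → 1780 → 890 → 445 → 1336 → 668 → 334 → 167 → 502 → 251 → 754 → 377 → 1132 → 566 → 283 → 850 → 425 → 1276 → 638 → 319 → 958 → 479 → 1438 → 719 → 2158 → 1079 → 3238 → 1619 → 4858 → 2429 → 7288 → 3644 → 1822 → 911 → 2734 → 1367 → 4102 → 2051 → 6154 → 3077 → 9232 → 4616 → 2308 → 1154 → 577 → 1732 → 866 → 433 → 1300 → 650 → 325 → 976 → 488 → 244 → 122 → 61 → 184 → 92 → 46 → 23 → 70 → 35 → 106 → 53 → 160 → 80 → 40 → 20 → 10 → 5 → 16 → 8 → 4 → 2 → 1
Total steps = 119

119 steps


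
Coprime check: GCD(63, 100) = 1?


Euclidean algorithm:
100 = 1 * 63 + 37
63 = 1 * 37 + 26
37 = 1 * 26 + 11
26 = 2 * 11 + 4
11 = 2 * 4 + 3
4 = 1 * 3 + 1
3 = 3 * 1 + 0
GCD(63, 100) = 1

Yes, coprime (GCD = 1)


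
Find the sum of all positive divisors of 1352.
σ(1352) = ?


Divisors of 1352: 1, 2, 4, 8, 13, 26, 52, 104, 169, 338, 676, 1352
Sum = 1 + 2 + 4 + 8 + 13 + 26 + 52 + 104 + 169 + 338 + 676 + 1352 = 2745

σ(1352) = 2745


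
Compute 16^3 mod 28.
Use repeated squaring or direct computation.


16^1 mod 28 = 16
16^2 mod 28 = 4
16^3 mod 28 = 8


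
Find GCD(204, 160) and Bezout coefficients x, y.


Tabular extended Euclidean (each row: r = 204*s + 160*t):
r=204, s=1, t=0
r=160, s=0, t=1
q=1: r=44, s=1, t=-1   [204*(1) + 160*(-1) = 44]
q=3: r=28, s=-3, t=4   [204*(-3) + 160*(4) = 28]
q=1: r=16, s=4, t=-5   [204*(4) + 160*(-5) = 16]
q=1: r=12, s=-7, t=9   [204*(-7) + 160*(9) = 12]
q=1: r=4, s=11, t=-14   [204*(11) + 160*(-14) = 4]
q=3: r=0, s=-40, t=51   [204*(-40) + 160*(51) = 0]
GCD = 4; from the row with r=4: x=11, y=-14
Check: 204*(11) + 160*(-14) = 2244 - 2240 = 4

GCD = 4, x = 11, y = -14


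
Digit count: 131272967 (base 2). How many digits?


131272967 in base 2 = 111110100110001000100000111
Number of digits = 27

27 digits (base 2)


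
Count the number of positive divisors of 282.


282 = 2^1 × 3^1 × 47^1
d(282) = (1+1) × (1+1) × (1+1) = 8

8 divisors


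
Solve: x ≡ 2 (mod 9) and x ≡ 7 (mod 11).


M = 9*11 = 99
M1 = M/9 = 11, M2 = M/11 = 9
M1^(-1) mod 9 = 5, M2^(-1) mod 11 = 5
x = 2*11*5 + 7*9*5 = 425
425 mod 99 = 29
Check: 29 mod 9 = 2 ✓, 29 mod 11 = 7 ✓

x ≡ 29 (mod 99)


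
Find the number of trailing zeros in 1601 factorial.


floor(1601/5) = 320
floor(1601/25) = 64
floor(1601/125) = 12
floor(1601/625) = 2
Total = 398

398 trailing zeros


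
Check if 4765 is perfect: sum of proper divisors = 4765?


Proper divisors of 4765: 1, 5, 953
Sum = 1 + 5 + 953 = 959

No, 4765 is not perfect (959 ≠ 4765)


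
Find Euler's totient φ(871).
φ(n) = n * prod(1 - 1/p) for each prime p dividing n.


871 = 13 × 67
Prime factors: 13, 67
φ(871) = 871 × (1-1/13) × (1-1/67)
= 871 × 12/13 × 66/67 = 792

φ(871) = 792


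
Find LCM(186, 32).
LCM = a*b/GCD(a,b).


GCD(186, 32) = 2
LCM = 186*32/2 = 5952/2 = 2976

LCM = 2976


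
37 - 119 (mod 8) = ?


37 - 119 = -82
-82 mod 8 = 6


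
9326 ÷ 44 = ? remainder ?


9326 = 44 * 211 + 42
Check: 9284 + 42 = 9326

q = 211, r = 42


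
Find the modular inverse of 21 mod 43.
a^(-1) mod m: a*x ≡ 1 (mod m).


Use the extended Euclidean algorithm on (43, 21); each row r = 43*s + 21*t:
r=43, s=1, t=0
r=21, s=0, t=1
q=2: r=1, s=1, t=-2   [43*(1) + 21*(-2) = 1]
q=21: r=0, s=-21, t=43   [43*(-21) + 21*(43) = 0]
GCD = 1 with t = -2, so 21*(-2) ≡ 1 (mod 43)
Inverse = -2 mod 43 = 41
Check: 21 * 41 = 861 ≡ 1 (mod 43)

21^(-1) ≡ 41 (mod 43)


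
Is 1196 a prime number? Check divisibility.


1196 / 2 = 598 (exact division)
1196 is NOT prime.

No, 1196 is not prime


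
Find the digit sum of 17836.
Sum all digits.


1 + 7 + 8 + 3 + 6 = 25


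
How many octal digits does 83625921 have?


83625921 in base 8 = 477003701
Number of digits = 9

9 digits (base 8)


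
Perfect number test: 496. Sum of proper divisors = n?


Proper divisors of 496: 1, 2, 4, 8, 16, 31, 62, 124, 248
Sum = 1 + 2 + 4 + 8 + 16 + 31 + 62 + 124 + 248 = 496

Yes, 496 is perfect (496 = 496)


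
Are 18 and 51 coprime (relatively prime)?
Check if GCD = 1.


Euclidean algorithm:
51 = 2 * 18 + 15
18 = 1 * 15 + 3
15 = 5 * 3 + 0
GCD(18, 51) = 3

No, not coprime (GCD = 3)


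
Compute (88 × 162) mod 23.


88 × 162 = 14256
14256 mod 23 = 19


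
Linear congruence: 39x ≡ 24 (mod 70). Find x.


GCD(39, 70) = 1, unique solution
a^(-1) mod 70 = 9
x = 9 * 24 mod 70 = 6

x ≡ 6 (mod 70)


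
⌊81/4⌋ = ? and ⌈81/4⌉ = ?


81/4 = 20.2500
floor = 20
ceil = 21

floor = 20, ceil = 21


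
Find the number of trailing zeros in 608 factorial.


floor(608/5) = 121
floor(608/25) = 24
floor(608/125) = 4
Total = 149

149 trailing zeros


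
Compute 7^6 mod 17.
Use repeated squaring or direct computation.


7^1 mod 17 = 7
7^2 mod 17 = 15
7^3 mod 17 = 3
7^4 mod 17 = 4
7^5 mod 17 = 11
7^6 mod 17 = 9


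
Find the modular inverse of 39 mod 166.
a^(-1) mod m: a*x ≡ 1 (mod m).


Use the extended Euclidean algorithm on (166, 39); each row r = 166*s + 39*t:
r=166, s=1, t=0
r=39, s=0, t=1
q=4: r=10, s=1, t=-4   [166*(1) + 39*(-4) = 10]
q=3: r=9, s=-3, t=13   [166*(-3) + 39*(13) = 9]
q=1: r=1, s=4, t=-17   [166*(4) + 39*(-17) = 1]
q=9: r=0, s=-39, t=166   [166*(-39) + 39*(166) = 0]
GCD = 1 with t = -17, so 39*(-17) ≡ 1 (mod 166)
Inverse = -17 mod 166 = 149
Check: 39 * 149 = 5811 ≡ 1 (mod 166)

39^(-1) ≡ 149 (mod 166)


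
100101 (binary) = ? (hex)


100101 (base 2) = 37 (decimal)
37 (decimal) = 25 (base 16)


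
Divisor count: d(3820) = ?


3820 = 2^2 × 5^1 × 191^1
d(3820) = (2+1) × (1+1) × (1+1) = 12

12 divisors


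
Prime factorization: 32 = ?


32 / 2 = 16
16 / 2 = 8
8 / 2 = 4
4 / 2 = 2
2 / 2 = 1
32 = 2^5


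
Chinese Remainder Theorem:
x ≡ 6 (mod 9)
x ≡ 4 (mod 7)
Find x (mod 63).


M = 9*7 = 63
M1 = M/9 = 7, M2 = M/7 = 9
M1^(-1) mod 9 = 4, M2^(-1) mod 7 = 4
x = 6*7*4 + 4*9*4 = 312
312 mod 63 = 60
Check: 60 mod 9 = 6 ✓, 60 mod 7 = 4 ✓

x ≡ 60 (mod 63)


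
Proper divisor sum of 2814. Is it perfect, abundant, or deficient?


Proper divisors: 1, 2, 3, 6, 7, 14, 21, 42, 67, 134, 201, 402, 469, 938, 1407
Sum = 1 + 2 + 3 + 6 + 7 + 14 + 21 + 42 + 67 + 134 + 201 + 402 + 469 + 938 + 1407 = 3714
3714 > 2814 → abundant

s(2814) = 3714 (abundant)


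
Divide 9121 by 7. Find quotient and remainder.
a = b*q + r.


9121 = 7 * 1303 + 0
Check: 9121 + 0 = 9121

q = 1303, r = 0


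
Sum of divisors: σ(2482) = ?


Divisors of 2482: 1, 2, 17, 34, 73, 146, 1241, 2482
Sum = 1 + 2 + 17 + 34 + 73 + 146 + 1241 + 2482 = 3996

σ(2482) = 3996


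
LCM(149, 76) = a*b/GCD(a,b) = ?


GCD(149, 76) = 1
LCM = 149*76/1 = 11324/1 = 11324

LCM = 11324


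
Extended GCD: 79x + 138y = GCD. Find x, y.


Tabular extended Euclidean (each row: r = 79*s + 138*t):
r=79, s=1, t=0
r=138, s=0, t=1
q=0: r=79, s=1, t=0   [79*(1) + 138*(0) = 79]
q=1: r=59, s=-1, t=1   [79*(-1) + 138*(1) = 59]
q=1: r=20, s=2, t=-1   [79*(2) + 138*(-1) = 20]
q=2: r=19, s=-5, t=3   [79*(-5) + 138*(3) = 19]
q=1: r=1, s=7, t=-4   [79*(7) + 138*(-4) = 1]
q=19: r=0, s=-138, t=79   [79*(-138) + 138*(79) = 0]
GCD = 1; from the row with r=1: x=7, y=-4
Check: 79*(7) + 138*(-4) = 553 - 552 = 1

GCD = 1, x = 7, y = -4


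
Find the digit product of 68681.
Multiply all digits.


6 × 8 × 6 × 8 × 1 = 2304


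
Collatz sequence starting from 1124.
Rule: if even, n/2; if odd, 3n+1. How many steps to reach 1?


1124 → 562 → 281 → 844 → 422 → 211 → 634 → 317 → 952 → 476 → 238 → 119 → 358 → 179 → 538 → 269 → 808 → 404 → 202 → 101 → 304 → 152 → 76 → 38 → 19 → 58 → 29 → 88 → 44 → 22 → 11 → 34 → 17 → 52 → 26 → 13 → 40 → 20 → 10 → 5 → 16 → 8 → 4 → 2 → 1
Total steps = 44

44 steps


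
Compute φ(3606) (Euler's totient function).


3606 = 2 × 3 × 601
Prime factors: 2, 3, 601
φ(3606) = 3606 × (1-1/2) × (1-1/3) × (1-1/601)
= 3606 × 1/2 × 2/3 × 600/601 = 1200

φ(3606) = 1200


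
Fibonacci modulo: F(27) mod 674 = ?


F(k) mod 674 for k=1..27:
1, 1, 2, 3, 5, 8, 13, 21, 34, 55, 89, 144, 233, 377, 610, 313, 249, 562, 137, 25, 162, 187, 349, 536, 211, 73, 284
F(27) mod 674 = 284


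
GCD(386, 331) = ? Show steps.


386 = 1 * 331 + 55
331 = 6 * 55 + 1
55 = 55 * 1 + 0
GCD = 1


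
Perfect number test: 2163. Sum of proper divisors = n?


Proper divisors of 2163: 1, 3, 7, 21, 103, 309, 721
Sum = 1 + 3 + 7 + 21 + 103 + 309 + 721 = 1165

No, 2163 is not perfect (1165 ≠ 2163)


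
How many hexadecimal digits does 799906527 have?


799906527 in base 16 = 2FAD9ADF
Number of digits = 8

8 digits (base 16)


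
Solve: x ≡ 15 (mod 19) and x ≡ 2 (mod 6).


M = 19*6 = 114
M1 = M/19 = 6, M2 = M/6 = 19
M1^(-1) mod 19 = 16, M2^(-1) mod 6 = 1
x = 15*6*16 + 2*19*1 = 1478
1478 mod 114 = 110
Check: 110 mod 19 = 15 ✓, 110 mod 6 = 2 ✓

x ≡ 110 (mod 114)


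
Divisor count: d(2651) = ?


2651 = 11^1 × 241^1
d(2651) = (1+1) × (1+1) = 4

4 divisors


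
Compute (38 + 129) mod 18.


38 + 129 = 167
167 mod 18 = 5


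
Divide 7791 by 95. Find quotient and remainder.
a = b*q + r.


7791 = 95 * 82 + 1
Check: 7790 + 1 = 7791

q = 82, r = 1


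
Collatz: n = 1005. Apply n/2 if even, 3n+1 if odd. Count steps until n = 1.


1005 → 3016 → 1508 → 754 → 377 → 1132 → 566 → 283 → 850 → 425 → 1276 → 638 → 319 → 958 → 479 → 1438 → 719 → 2158 → 1079 → 3238 → 1619 → 4858 → 2429 → 7288 → 3644 → 1822 → 911 → 2734 → 1367 → 4102 → 2051 → 6154 → 3077 → 9232 → 4616 → 2308 → 1154 → 577 → 1732 → 866 → 433 → 1300 → 650 → 325 → 976 → 488 → 244 → 122 → 61 → 184 → 92 → 46 → 23 → 70 → 35 → 106 → 53 → 160 → 80 → 40 → 20 → 10 → 5 → 16 → 8 → 4 → 2 → 1
Total steps = 67

67 steps


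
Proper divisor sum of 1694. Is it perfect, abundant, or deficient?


Proper divisors: 1, 2, 7, 11, 14, 22, 77, 121, 154, 242, 847
Sum = 1 + 2 + 7 + 11 + 14 + 22 + 77 + 121 + 154 + 242 + 847 = 1498
1498 < 1694 → deficient

s(1694) = 1498 (deficient)


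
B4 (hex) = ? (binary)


B4 (base 16) = 180 (decimal)
180 (decimal) = 10110100 (base 2)


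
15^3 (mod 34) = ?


15^1 mod 34 = 15
15^2 mod 34 = 21
15^3 mod 34 = 9


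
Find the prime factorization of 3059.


3059 / 7 = 437
437 / 19 = 23
23 / 23 = 1
3059 = 7 × 19 × 23


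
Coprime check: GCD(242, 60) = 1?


Euclidean algorithm:
242 = 4 * 60 + 2
60 = 30 * 2 + 0
GCD(242, 60) = 2

No, not coprime (GCD = 2)


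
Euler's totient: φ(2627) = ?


2627 = 37 × 71
Prime factors: 37, 71
φ(2627) = 2627 × (1-1/37) × (1-1/71)
= 2627 × 36/37 × 70/71 = 2520

φ(2627) = 2520


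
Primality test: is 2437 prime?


Check divisors up to sqrt(2437) = 49.3660
No divisors found.
2437 is prime.

Yes, 2437 is prime


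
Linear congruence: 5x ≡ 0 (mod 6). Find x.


GCD(5, 6) = 1, unique solution
a^(-1) mod 6 = 5
x = 5 * 0 mod 6 = 0

x ≡ 0 (mod 6)


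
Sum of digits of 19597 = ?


1 + 9 + 5 + 9 + 7 = 31


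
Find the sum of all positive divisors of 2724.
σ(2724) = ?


Divisors of 2724: 1, 2, 3, 4, 6, 12, 227, 454, 681, 908, 1362, 2724
Sum = 1 + 2 + 3 + 4 + 6 + 12 + 227 + 454 + 681 + 908 + 1362 + 2724 = 6384

σ(2724) = 6384


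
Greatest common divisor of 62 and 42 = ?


62 = 1 * 42 + 20
42 = 2 * 20 + 2
20 = 10 * 2 + 0
GCD = 2


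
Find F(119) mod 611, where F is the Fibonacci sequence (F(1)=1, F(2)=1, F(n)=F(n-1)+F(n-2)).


F(k) mod 611 for k=1..119:
1, 1, 2, 3, 5, 8, 13, 21, 34, 55, 89, 144, 233, 377, 610, 376, 375, 140, 515, 44, 559, 603, 551, 543, 483, 415, 287, 91, 378, 469, 236, 94, 330, 424, 143, 567, 99, 55, 154, 209, 363, 572, 324, 285, 609, 283, 281, 564, 234, 187, 421, 608, 418, 415, 222, 26, 248, 274, 522, 185, 96, 281, 377, 47, 424, 471, 284, 144, 428, 572, 389, 350, 128, 478, 606, 473, 468, 330, 187, 517, 93, 610, 92, 91, 183, 274, 457, 120, 577, 86, 52, 138, 190, 328, 518, 235, 142, 377, 519, 285, 193, 478, 60, 538, 598, 525, 512, 426, 327, 142, 469, 0, 469, 469, 327, 185, 512, 86, 598
F(119) mod 611 = 598


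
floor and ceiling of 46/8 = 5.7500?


46/8 = 5.7500
floor = 5
ceil = 6

floor = 5, ceil = 6


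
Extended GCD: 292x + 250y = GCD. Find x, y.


Tabular extended Euclidean (each row: r = 292*s + 250*t):
r=292, s=1, t=0
r=250, s=0, t=1
q=1: r=42, s=1, t=-1   [292*(1) + 250*(-1) = 42]
q=5: r=40, s=-5, t=6   [292*(-5) + 250*(6) = 40]
q=1: r=2, s=6, t=-7   [292*(6) + 250*(-7) = 2]
q=20: r=0, s=-125, t=146   [292*(-125) + 250*(146) = 0]
GCD = 2; from the row with r=2: x=6, y=-7
Check: 292*(6) + 250*(-7) = 1752 - 1750 = 2

GCD = 2, x = 6, y = -7


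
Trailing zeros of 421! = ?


floor(421/5) = 84
floor(421/25) = 16
floor(421/125) = 3
Total = 103

103 trailing zeros


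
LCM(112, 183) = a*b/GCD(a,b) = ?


GCD(112, 183) = 1
LCM = 112*183/1 = 20496/1 = 20496

LCM = 20496


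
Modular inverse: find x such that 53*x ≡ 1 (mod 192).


Use the extended Euclidean algorithm on (192, 53); each row r = 192*s + 53*t:
r=192, s=1, t=0
r=53, s=0, t=1
q=3: r=33, s=1, t=-3   [192*(1) + 53*(-3) = 33]
q=1: r=20, s=-1, t=4   [192*(-1) + 53*(4) = 20]
q=1: r=13, s=2, t=-7   [192*(2) + 53*(-7) = 13]
q=1: r=7, s=-3, t=11   [192*(-3) + 53*(11) = 7]
q=1: r=6, s=5, t=-18   [192*(5) + 53*(-18) = 6]
q=1: r=1, s=-8, t=29   [192*(-8) + 53*(29) = 1]
q=6: r=0, s=53, t=-192   [192*(53) + 53*(-192) = 0]
GCD = 1 with t = 29, so 53*(29) ≡ 1 (mod 192)
Inverse = 29 mod 192 = 29
Check: 53 * 29 = 1537 ≡ 1 (mod 192)

53^(-1) ≡ 29 (mod 192)


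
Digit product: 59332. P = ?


5 × 9 × 3 × 3 × 2 = 810


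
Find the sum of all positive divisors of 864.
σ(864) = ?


Divisors of 864: 1, 2, 3, 4, 6, 8, 9, 12, 16, 18, 24, 27, 32, 36, 48, 54, 72, 96, 108, 144, 216, 288, 432, 864
Sum = 1 + 2 + 3 + 4 + 6 + 8 + 9 + 12 + 16 + 18 + 24 + 27 + 32 + 36 + 48 + 54 + 72 + 96 + 108 + 144 + 216 + 288 + 432 + 864 = 2520

σ(864) = 2520


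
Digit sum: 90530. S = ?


9 + 0 + 5 + 3 + 0 = 17


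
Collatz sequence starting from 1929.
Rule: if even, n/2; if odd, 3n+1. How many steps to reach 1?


1929 → 5788 → 2894 → 1447 → 4342 → 2171 → 6514 → 3257 → 9772 → 4886 → 2443 → 7330 → 3665 → 10996 → 5498 → 2749 → 8248 → 4124 → 2062 → 1031 → 3094 → 1547 → 4642 → 2321 → 6964 → 3482 → 1741 → 5224 → 2612 → 1306 → 653 → 1960 → 980 → 490 → 245 → 736 → 368 → 184 → 92 → 46 → 23 → 70 → 35 → 106 → 53 → 160 → 80 → 40 → 20 → 10 → 5 → 16 → 8 → 4 → 2 → 1
Total steps = 55

55 steps


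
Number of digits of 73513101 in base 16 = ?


73513101 in base 16 = 461B88D
Number of digits = 7

7 digits (base 16)


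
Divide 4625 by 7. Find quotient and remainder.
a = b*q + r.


4625 = 7 * 660 + 5
Check: 4620 + 5 = 4625

q = 660, r = 5


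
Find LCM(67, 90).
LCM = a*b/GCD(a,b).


GCD(67, 90) = 1
LCM = 67*90/1 = 6030/1 = 6030

LCM = 6030


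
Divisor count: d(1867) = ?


1867 = 1867^1
d(1867) = (1+1) = 2

2 divisors


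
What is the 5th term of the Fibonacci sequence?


Sequence: 1, 1, 2, 3, 5
F(5) = 5


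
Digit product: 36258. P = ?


3 × 6 × 2 × 5 × 8 = 1440


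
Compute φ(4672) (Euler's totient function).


4672 = 2^6 × 73
Prime factors: 2, 73
φ(4672) = 4672 × (1-1/2) × (1-1/73)
= 4672 × 1/2 × 72/73 = 2304

φ(4672) = 2304


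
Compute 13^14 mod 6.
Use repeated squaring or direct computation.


13^1 mod 6 = 1
13^2 mod 6 = 1
13^3 mod 6 = 1
13^4 mod 6 = 1
13^5 mod 6 = 1
13^6 mod 6 = 1
13^7 mod 6 = 1
13^8 mod 6 = 1
13^9 mod 6 = 1
13^10 mod 6 = 1
13^11 mod 6 = 1
13^12 mod 6 = 1
13^13 mod 6 = 1
13^14 mod 6 = 1


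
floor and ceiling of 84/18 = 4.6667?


84/18 = 4.6667
floor = 4
ceil = 5

floor = 4, ceil = 5


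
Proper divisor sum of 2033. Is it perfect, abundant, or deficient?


Proper divisors: 1, 19, 107
Sum = 1 + 19 + 107 = 127
127 < 2033 → deficient

s(2033) = 127 (deficient)


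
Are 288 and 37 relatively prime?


Euclidean algorithm:
288 = 7 * 37 + 29
37 = 1 * 29 + 8
29 = 3 * 8 + 5
8 = 1 * 5 + 3
5 = 1 * 3 + 2
3 = 1 * 2 + 1
2 = 2 * 1 + 0
GCD(288, 37) = 1

Yes, coprime (GCD = 1)


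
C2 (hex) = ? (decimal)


C2 (base 16) = 194 (decimal)
194 (decimal) = 194 (base 10)


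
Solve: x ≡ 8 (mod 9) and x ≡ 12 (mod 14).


M = 9*14 = 126
M1 = M/9 = 14, M2 = M/14 = 9
M1^(-1) mod 9 = 2, M2^(-1) mod 14 = 11
x = 8*14*2 + 12*9*11 = 1412
1412 mod 126 = 26
Check: 26 mod 9 = 8 ✓, 26 mod 14 = 12 ✓

x ≡ 26 (mod 126)


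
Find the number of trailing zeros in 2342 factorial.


floor(2342/5) = 468
floor(2342/25) = 93
floor(2342/125) = 18
floor(2342/625) = 3
Total = 582

582 trailing zeros


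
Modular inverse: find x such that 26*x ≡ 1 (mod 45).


Use the extended Euclidean algorithm on (45, 26); each row r = 45*s + 26*t:
r=45, s=1, t=0
r=26, s=0, t=1
q=1: r=19, s=1, t=-1   [45*(1) + 26*(-1) = 19]
q=1: r=7, s=-1, t=2   [45*(-1) + 26*(2) = 7]
q=2: r=5, s=3, t=-5   [45*(3) + 26*(-5) = 5]
q=1: r=2, s=-4, t=7   [45*(-4) + 26*(7) = 2]
q=2: r=1, s=11, t=-19   [45*(11) + 26*(-19) = 1]
q=2: r=0, s=-26, t=45   [45*(-26) + 26*(45) = 0]
GCD = 1 with t = -19, so 26*(-19) ≡ 1 (mod 45)
Inverse = -19 mod 45 = 26
Check: 26 * 26 = 676 ≡ 1 (mod 45)

26^(-1) ≡ 26 (mod 45)


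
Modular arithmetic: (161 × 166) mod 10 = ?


161 × 166 = 26726
26726 mod 10 = 6


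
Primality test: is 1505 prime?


1505 / 5 = 301 (exact division)
1505 is NOT prime.

No, 1505 is not prime


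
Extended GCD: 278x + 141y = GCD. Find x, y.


Tabular extended Euclidean (each row: r = 278*s + 141*t):
r=278, s=1, t=0
r=141, s=0, t=1
q=1: r=137, s=1, t=-1   [278*(1) + 141*(-1) = 137]
q=1: r=4, s=-1, t=2   [278*(-1) + 141*(2) = 4]
q=34: r=1, s=35, t=-69   [278*(35) + 141*(-69) = 1]
q=4: r=0, s=-141, t=278   [278*(-141) + 141*(278) = 0]
GCD = 1; from the row with r=1: x=35, y=-69
Check: 278*(35) + 141*(-69) = 9730 - 9729 = 1

GCD = 1, x = 35, y = -69


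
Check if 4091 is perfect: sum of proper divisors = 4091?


Proper divisors of 4091: 1
Sum = 1 = 1

No, 4091 is not perfect (1 ≠ 4091)


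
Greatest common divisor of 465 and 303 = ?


465 = 1 * 303 + 162
303 = 1 * 162 + 141
162 = 1 * 141 + 21
141 = 6 * 21 + 15
21 = 1 * 15 + 6
15 = 2 * 6 + 3
6 = 2 * 3 + 0
GCD = 3


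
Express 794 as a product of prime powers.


794 / 2 = 397
397 / 397 = 1
794 = 2 × 397


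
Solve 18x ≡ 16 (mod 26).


GCD(18, 26) = 2 divides 16
Divide: 9x ≡ 8 (mod 13)
x ≡ 11 (mod 13)


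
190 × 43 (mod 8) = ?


190 × 43 = 8170
8170 mod 8 = 2


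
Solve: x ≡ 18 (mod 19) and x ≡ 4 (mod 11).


M = 19*11 = 209
M1 = M/19 = 11, M2 = M/11 = 19
M1^(-1) mod 19 = 7, M2^(-1) mod 11 = 7
x = 18*11*7 + 4*19*7 = 1918
1918 mod 209 = 37
Check: 37 mod 19 = 18 ✓, 37 mod 11 = 4 ✓

x ≡ 37 (mod 209)


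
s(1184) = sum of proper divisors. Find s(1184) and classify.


Proper divisors: 1, 2, 4, 8, 16, 32, 37, 74, 148, 296, 592
Sum = 1 + 2 + 4 + 8 + 16 + 32 + 37 + 74 + 148 + 296 + 592 = 1210
1210 > 1184 → abundant

s(1184) = 1210 (abundant)


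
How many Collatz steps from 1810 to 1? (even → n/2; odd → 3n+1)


1810 → 905 → 2716 → 1358 → 679 → 2038 → 1019 → 3058 → 1529 → 4588 → 2294 → 1147 → 3442 → 1721 → 5164 → 2582 → 1291 → 3874 → 1937 → 5812 → 2906 → 1453 → 4360 → 2180 → 1090 → 545 → 1636 → 818 → 409 → 1228 → 614 → 307 → 922 → 461 → 1384 → 692 → 346 → 173 → 520 → 260 → 130 → 65 → 196 → 98 → 49 → 148 → 74 → 37 → 112 → 56 → 28 → 14 → 7 → 22 → 11 → 34 → 17 → 52 → 26 → 13 → 40 → 20 → 10 → 5 → 16 → 8 → 4 → 2 → 1
Total steps = 68

68 steps


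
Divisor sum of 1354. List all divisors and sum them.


Divisors of 1354: 1, 2, 677, 1354
Sum = 1 + 2 + 677 + 1354 = 2034

σ(1354) = 2034


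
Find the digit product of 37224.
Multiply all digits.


3 × 7 × 2 × 2 × 4 = 336


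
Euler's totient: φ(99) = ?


99 = 3^2 × 11
Prime factors: 3, 11
φ(99) = 99 × (1-1/3) × (1-1/11)
= 99 × 2/3 × 10/11 = 60

φ(99) = 60


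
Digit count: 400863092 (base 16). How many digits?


400863092 in base 16 = 17E4AF74
Number of digits = 8

8 digits (base 16)


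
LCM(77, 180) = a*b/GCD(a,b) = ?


GCD(77, 180) = 1
LCM = 77*180/1 = 13860/1 = 13860

LCM = 13860


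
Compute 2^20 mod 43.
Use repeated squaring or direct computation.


2^1 mod 43 = 2
2^2 mod 43 = 4
2^3 mod 43 = 8
2^4 mod 43 = 16
2^5 mod 43 = 32
2^6 mod 43 = 21
2^7 mod 43 = 42
2^8 mod 43 = 41
2^9 mod 43 = 39
2^10 mod 43 = 35
2^11 mod 43 = 27
2^12 mod 43 = 11
2^13 mod 43 = 22
2^14 mod 43 = 1
2^15 mod 43 = 2
2^16 mod 43 = 4
2^17 mod 43 = 8
2^18 mod 43 = 16
2^19 mod 43 = 32
2^20 mod 43 = 21


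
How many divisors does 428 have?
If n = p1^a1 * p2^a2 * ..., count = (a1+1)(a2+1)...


428 = 2^2 × 107^1
d(428) = (2+1) × (1+1) = 6

6 divisors


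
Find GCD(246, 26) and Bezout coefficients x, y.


Tabular extended Euclidean (each row: r = 246*s + 26*t):
r=246, s=1, t=0
r=26, s=0, t=1
q=9: r=12, s=1, t=-9   [246*(1) + 26*(-9) = 12]
q=2: r=2, s=-2, t=19   [246*(-2) + 26*(19) = 2]
q=6: r=0, s=13, t=-123   [246*(13) + 26*(-123) = 0]
GCD = 2; from the row with r=2: x=-2, y=19
Check: 246*(-2) + 26*(19) = -492 + 494 = 2

GCD = 2, x = -2, y = 19
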